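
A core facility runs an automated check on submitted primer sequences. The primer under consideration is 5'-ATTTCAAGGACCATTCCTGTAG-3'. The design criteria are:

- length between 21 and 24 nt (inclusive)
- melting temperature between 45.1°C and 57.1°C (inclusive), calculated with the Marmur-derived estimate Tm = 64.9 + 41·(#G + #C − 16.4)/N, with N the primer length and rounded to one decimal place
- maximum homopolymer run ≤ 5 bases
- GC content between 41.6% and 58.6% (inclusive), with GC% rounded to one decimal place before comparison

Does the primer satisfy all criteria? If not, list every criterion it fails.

Base counts: A=6, T=7, G=4, C=5 (length 22).
length: length 22 ✓
Tm: Tm = 64.9 + 41·(9 − 16.4)/22 = 51.1°C ✓
homopolymer run: longest run = 3 ✓
GC content: GC 9/22 = 40.9%, outside 41.6–58.6% ✗

Fails: GC content.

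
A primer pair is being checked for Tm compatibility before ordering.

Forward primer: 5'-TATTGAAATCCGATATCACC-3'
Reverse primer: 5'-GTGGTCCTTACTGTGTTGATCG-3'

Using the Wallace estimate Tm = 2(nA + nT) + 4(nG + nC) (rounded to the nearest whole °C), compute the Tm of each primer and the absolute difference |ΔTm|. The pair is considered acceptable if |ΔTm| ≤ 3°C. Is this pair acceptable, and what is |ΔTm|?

|ΔTm| = 12°C; the pair is not acceptable.

Forward: A=7 T=6 G=2 C=5 → Tm = 2·13 + 4·7 = 54°C.
Reverse: A=2 T=9 G=7 C=4 → Tm = 2·11 + 4·11 = 66°C.
|ΔTm| = |54 − 66| = 12°C, > 3°C.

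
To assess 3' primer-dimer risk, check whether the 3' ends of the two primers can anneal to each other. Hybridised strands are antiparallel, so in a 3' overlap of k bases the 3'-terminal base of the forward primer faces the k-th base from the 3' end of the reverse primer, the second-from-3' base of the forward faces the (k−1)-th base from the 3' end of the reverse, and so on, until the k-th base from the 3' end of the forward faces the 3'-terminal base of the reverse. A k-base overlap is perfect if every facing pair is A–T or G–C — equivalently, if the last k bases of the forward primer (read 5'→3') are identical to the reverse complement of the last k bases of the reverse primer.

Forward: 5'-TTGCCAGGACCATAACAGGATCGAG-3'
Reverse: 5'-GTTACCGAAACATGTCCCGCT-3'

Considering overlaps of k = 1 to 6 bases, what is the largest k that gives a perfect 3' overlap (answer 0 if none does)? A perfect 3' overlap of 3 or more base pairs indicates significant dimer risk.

Last 6 bases (5'→3') — forward …ATCGAG, reverse …CCCGCT.
Reverse complement of the reverse primer's last 6 bases: AGCGGG; its first k bases are the reverse complement of the reverse primer's last k bases, so a perfect k-base overlap needs the forward primer's last k bases to equal them.
Comparing (forward last k vs required): k=1: G vs A ✗; k=2: AG vs AG ✓; k=3: GAG vs AGC ✗; k=4: CGAG vs AGCG ✗; k=5: TCGAG vs AGCGG ✗; k=6: ATCGAG vs AGCGGG ✗.
Only k = 2 is perfect, so the longest perfect 3' overlap is 2.

Longest perfect overlap: 2 complementary base pairs; below the dimer-risk threshold (threshold 3).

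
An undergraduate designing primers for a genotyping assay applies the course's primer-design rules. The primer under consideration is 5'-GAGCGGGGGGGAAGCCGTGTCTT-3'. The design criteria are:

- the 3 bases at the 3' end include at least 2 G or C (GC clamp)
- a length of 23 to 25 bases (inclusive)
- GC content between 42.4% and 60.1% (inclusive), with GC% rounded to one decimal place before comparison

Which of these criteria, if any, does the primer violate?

Base counts: A=3, T=4, G=12, C=4 (length 23).
GC clamp: 3' end CTT has 1 G/C, need ≥2 ✗
length: length 23 ✓
GC content: GC 16/23 = 69.6%, outside 42.4–60.1% ✗

Fails: GC clamp, GC content.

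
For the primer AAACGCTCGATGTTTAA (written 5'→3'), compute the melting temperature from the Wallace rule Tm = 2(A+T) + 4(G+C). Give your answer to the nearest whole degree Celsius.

Base counts: A=6, T=5, G=3, C=3 (length 17).
Tm = 2·(6+5) + 4·(3+3) = 2·11 + 4·6 = 22 + 24 = 46°C.

46°C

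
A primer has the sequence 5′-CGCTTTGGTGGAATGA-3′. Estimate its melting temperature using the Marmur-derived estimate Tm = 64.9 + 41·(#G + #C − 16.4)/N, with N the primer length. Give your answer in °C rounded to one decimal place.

43.4°C

Base counts: A=3, T=5, G=6, C=2; G+C = 8, N = 16.
Tm = 64.9 + 41·(8 − 16.4)/16 = 64.9 + -344.40/16 = 43.4°C.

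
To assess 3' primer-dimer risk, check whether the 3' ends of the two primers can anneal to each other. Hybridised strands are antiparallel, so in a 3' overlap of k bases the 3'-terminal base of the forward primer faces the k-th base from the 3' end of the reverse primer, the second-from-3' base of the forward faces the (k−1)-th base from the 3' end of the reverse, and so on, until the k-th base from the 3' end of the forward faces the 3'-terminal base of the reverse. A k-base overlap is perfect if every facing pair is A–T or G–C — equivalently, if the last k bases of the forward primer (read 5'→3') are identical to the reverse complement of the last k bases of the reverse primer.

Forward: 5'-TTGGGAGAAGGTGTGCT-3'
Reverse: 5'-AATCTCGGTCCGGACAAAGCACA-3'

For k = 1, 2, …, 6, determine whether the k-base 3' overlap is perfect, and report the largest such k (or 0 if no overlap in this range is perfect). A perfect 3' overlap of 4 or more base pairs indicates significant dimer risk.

Last 6 bases (5'→3') — forward …TGTGCT, reverse …AGCACA.
Reverse complement of the reverse primer's last 6 bases: TGTGCT; its first k bases are the reverse complement of the reverse primer's last k bases, so a perfect k-base overlap needs the forward primer's last k bases to equal them.
Comparing (forward last k vs required): k=1: T vs T ✓; k=2: CT vs TG ✗; k=3: GCT vs TGT ✗; k=4: TGCT vs TGTG ✗; k=5: GTGCT vs TGTGC ✗; k=6: TGTGCT vs TGTGCT ✓.
Perfect overlaps at k = 1, 6; the largest is 6.

Longest perfect overlap: 6 complementary base pairs; significant dimer risk (threshold 4).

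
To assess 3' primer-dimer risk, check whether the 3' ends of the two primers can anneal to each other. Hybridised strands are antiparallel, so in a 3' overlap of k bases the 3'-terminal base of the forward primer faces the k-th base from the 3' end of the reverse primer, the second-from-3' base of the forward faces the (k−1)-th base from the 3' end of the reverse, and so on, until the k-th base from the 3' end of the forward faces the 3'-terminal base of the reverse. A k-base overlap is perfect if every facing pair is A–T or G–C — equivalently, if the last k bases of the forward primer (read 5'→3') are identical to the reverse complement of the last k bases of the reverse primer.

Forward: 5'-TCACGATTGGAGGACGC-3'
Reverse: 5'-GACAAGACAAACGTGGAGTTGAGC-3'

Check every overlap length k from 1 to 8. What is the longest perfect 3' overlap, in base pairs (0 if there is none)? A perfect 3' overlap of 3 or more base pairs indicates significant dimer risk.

Longest perfect overlap: 2 complementary base pairs; below the dimer-risk threshold (threshold 3).

Last 8 bases (5'→3') — forward …GAGGACGC, reverse …AGTTGAGC.
Reverse complement of the reverse primer's last 8 bases: GCTCAACT; its first k bases are the reverse complement of the reverse primer's last k bases, so a perfect k-base overlap needs the forward primer's last k bases to equal them.
Comparing (forward last k vs required): k=1: C vs G ✗; k=2: GC vs GC ✓; k=3: CGC vs GCT ✗; k=4: ACGC vs GCTC ✗; k=5: GACGC vs GCTCA ✗; k=6: GGACGC vs GCTCAA ✗; k=7: AGGACGC vs GCTCAAC ✗; k=8: GAGGACGC vs GCTCAACT ✗.
Only k = 2 is perfect, so the longest perfect 3' overlap is 2.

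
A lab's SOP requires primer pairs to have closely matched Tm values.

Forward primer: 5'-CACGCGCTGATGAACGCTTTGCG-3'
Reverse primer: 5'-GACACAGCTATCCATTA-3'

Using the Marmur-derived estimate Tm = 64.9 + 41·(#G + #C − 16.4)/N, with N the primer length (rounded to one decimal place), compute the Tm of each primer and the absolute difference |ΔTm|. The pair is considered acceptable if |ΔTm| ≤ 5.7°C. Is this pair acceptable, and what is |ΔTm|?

Forward: G+C = 14, N = 23 → Tm = 64.9 + 41·(14 − 16.4)/23 = 60.6°C.
Reverse: G+C = 7, N = 17 → Tm = 64.9 + 41·(7 − 16.4)/17 = 42.2°C.
|ΔTm| = |60.6 − 42.2| = 18.4°C, > 5.7°C.

|ΔTm| = 18.4°C; the pair is not acceptable.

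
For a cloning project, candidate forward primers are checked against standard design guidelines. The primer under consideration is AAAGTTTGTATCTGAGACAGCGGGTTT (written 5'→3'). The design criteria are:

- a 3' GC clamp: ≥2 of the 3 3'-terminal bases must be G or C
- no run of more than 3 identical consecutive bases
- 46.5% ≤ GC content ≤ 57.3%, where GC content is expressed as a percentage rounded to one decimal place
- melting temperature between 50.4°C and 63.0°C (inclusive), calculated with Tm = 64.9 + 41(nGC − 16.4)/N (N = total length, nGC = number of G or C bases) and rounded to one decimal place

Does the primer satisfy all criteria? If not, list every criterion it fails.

Base counts: A=7, T=9, G=8, C=3 (length 27).
GC clamp: 3' end TTT has 0 G/C, need ≥2 ✗
homopolymer run: longest run = 3 ✓
GC content: GC 11/27 = 40.7%, outside 46.5–57.3% ✗
Tm: Tm = 64.9 + 41·(11 − 16.4)/27 = 56.7°C ✓

Fails: GC clamp, GC content.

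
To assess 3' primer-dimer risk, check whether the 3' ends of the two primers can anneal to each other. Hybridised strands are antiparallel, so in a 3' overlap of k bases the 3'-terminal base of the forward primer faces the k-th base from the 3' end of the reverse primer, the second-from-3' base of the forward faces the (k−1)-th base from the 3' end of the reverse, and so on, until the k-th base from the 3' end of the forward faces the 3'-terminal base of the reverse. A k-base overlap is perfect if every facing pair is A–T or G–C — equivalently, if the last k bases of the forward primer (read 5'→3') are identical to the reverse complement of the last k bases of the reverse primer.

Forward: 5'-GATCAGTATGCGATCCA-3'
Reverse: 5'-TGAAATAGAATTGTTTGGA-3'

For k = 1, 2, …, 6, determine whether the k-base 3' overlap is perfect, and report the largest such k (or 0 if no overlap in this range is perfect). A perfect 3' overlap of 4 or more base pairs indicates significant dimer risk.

Longest perfect overlap: 4 complementary base pairs; significant dimer risk (threshold 4).

Last 6 bases (5'→3') — forward …GATCCA, reverse …TTTGGA.
Reverse complement of the reverse primer's last 6 bases: TCCAAA; its first k bases are the reverse complement of the reverse primer's last k bases, so a perfect k-base overlap needs the forward primer's last k bases to equal them.
Comparing (forward last k vs required): k=1: A vs T ✗; k=2: CA vs TC ✗; k=3: CCA vs TCC ✗; k=4: TCCA vs TCCA ✓; k=5: ATCCA vs TCCAA ✗; k=6: GATCCA vs TCCAAA ✗.
Only k = 4 is perfect, so the longest perfect 3' overlap is 4.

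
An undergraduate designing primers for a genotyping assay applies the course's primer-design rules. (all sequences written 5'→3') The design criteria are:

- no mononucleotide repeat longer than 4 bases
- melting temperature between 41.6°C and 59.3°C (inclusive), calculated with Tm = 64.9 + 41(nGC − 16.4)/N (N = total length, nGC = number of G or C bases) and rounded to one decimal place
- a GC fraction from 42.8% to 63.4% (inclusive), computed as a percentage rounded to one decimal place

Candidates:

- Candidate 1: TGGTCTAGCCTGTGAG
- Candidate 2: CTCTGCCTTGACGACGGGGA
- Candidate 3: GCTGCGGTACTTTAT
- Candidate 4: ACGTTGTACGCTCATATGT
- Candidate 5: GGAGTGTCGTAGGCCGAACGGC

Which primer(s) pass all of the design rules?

Candidate 1 only.

Candidate 1 (16 nt, A=2 T=5 G=6 C=3): longest run = 2 ✓; Tm = 64.9 + 41·(9 − 16.4)/16 = 45.9°C ✓; GC 9/16 = 56.3% ✓ — passes.
Candidate 2 (20 nt, A=3 T=4 G=7 C=6): longest run = 4 ✓; Tm = 64.9 + 41·(13 − 16.4)/20 = 57.9°C ✓; GC 13/20 = 65.0%, outside 42.8–63.4% ✗ — fails.
Candidate 3 (15 nt, A=2 T=6 G=4 C=3): longest run = 3 ✓; Tm = 64.9 + 41·(7 − 16.4)/15 = 39.2°C, outside 41.6–59.3°C ✗; GC 7/15 = 46.7% ✓ — fails.
Candidate 4 (19 nt, A=4 T=7 G=4 C=4): longest run = 2 ✓; Tm = 64.9 + 41·(8 − 16.4)/19 = 46.8°C ✓; GC 8/19 = 42.1%, outside 42.8–63.4% ✗ — fails.
Candidate 5 (22 nt, A=4 T=3 G=10 C=5): longest run = 2 ✓; Tm = 64.9 + 41·(15 − 16.4)/22 = 62.3°C, outside 41.6–59.3°C ✗; GC 15/22 = 68.2%, outside 42.8–63.4% ✗ — fails.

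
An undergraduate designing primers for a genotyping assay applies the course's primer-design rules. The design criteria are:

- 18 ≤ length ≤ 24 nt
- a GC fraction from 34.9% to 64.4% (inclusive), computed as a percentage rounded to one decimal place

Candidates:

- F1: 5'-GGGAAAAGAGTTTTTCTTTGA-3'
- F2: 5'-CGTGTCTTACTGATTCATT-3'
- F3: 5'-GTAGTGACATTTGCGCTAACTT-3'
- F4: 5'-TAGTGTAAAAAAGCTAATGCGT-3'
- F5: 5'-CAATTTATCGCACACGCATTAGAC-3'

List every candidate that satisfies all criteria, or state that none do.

F1 (21 nt, A=6 T=8 G=6 C=1): length 21 ✓; GC 7/21 = 33.3%, outside 34.9–64.4% ✗ — fails.
F2 (19 nt, A=3 T=9 G=3 C=4): length 19 ✓; GC 7/19 = 36.8% ✓ — passes.
F3 (22 nt, A=5 T=8 G=5 C=4): length 22 ✓; GC 9/22 = 40.9% ✓ — passes.
F4 (22 nt, A=9 T=6 G=5 C=2): length 22 ✓; GC 7/22 = 31.8%, outside 34.9–64.4% ✗ — fails.
F5 (24 nt, A=8 T=6 G=3 C=7): length 24 ✓; GC 10/24 = 41.7% ✓ — passes.

F2, F3 and F5.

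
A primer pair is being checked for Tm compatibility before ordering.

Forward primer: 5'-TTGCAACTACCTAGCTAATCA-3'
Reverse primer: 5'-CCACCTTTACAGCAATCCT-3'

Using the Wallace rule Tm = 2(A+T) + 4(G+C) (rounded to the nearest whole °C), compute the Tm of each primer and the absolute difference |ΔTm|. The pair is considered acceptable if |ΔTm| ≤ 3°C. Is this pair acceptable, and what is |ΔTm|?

Forward: A=7 T=6 G=2 C=6 → Tm = 2·13 + 4·8 = 58°C.
Reverse: A=5 T=5 G=1 C=8 → Tm = 2·10 + 4·9 = 56°C.
|ΔTm| = |58 − 56| = 2°C, ≤ 3°C.

|ΔTm| = 2°C; the pair is acceptable.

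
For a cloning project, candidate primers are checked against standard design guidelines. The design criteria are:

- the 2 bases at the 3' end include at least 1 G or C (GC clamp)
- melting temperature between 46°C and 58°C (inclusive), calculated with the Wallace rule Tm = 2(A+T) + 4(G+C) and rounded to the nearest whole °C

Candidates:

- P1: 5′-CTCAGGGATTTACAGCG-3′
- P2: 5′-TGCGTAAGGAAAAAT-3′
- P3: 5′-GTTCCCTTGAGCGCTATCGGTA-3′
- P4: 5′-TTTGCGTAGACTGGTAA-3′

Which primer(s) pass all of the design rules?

P1 (17 nt, A=4 T=4 G=5 C=4): 3' end CG has 2 G/C ✓; Tm = 2·8 + 4·9 = 52°C ✓ — passes.
P2 (15 nt, A=7 T=3 G=4 C=1): 3' end AT has 0 G/C, need ≥1 ✗; Tm = 2·10 + 4·5 = 40°C, outside 46–58°C ✗ — fails.
P3 (22 nt, A=3 T=7 G=6 C=6): 3' end TA has 0 G/C, need ≥1 ✗; Tm = 2·10 + 4·12 = 68°C, outside 46–58°C ✗ — fails.
P4 (17 nt, A=4 T=6 G=5 C=2): 3' end AA has 0 G/C, need ≥1 ✗; Tm = 2·10 + 4·7 = 48°C ✓ — fails.

P1 only.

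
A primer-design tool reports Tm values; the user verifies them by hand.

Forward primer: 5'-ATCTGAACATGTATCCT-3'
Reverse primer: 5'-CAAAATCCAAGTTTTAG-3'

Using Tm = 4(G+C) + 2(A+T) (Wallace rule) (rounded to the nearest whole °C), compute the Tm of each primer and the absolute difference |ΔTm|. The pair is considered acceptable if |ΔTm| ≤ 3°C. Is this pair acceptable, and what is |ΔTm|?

|ΔTm| = 2°C; the pair is acceptable.

Forward: A=5 T=6 G=2 C=4 → Tm = 2·11 + 4·6 = 46°C.
Reverse: A=7 T=5 G=2 C=3 → Tm = 2·12 + 4·5 = 44°C.
|ΔTm| = |46 − 44| = 2°C, ≤ 3°C.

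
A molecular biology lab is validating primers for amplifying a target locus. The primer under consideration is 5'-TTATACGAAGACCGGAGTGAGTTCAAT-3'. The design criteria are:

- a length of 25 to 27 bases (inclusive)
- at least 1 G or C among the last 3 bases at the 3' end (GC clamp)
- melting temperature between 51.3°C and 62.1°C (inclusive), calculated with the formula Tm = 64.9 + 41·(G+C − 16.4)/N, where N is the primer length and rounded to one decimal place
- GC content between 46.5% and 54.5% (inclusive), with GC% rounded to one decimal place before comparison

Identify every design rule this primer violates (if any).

Base counts: A=9, T=7, G=7, C=4 (length 27).
length: length 27 ✓
GC clamp: 3' end AAT has 0 G/C, need ≥1 ✗
Tm: Tm = 64.9 + 41·(11 − 16.4)/27 = 56.7°C ✓
GC content: GC 11/27 = 40.7%, outside 46.5–54.5% ✗

Fails: GC clamp, GC content.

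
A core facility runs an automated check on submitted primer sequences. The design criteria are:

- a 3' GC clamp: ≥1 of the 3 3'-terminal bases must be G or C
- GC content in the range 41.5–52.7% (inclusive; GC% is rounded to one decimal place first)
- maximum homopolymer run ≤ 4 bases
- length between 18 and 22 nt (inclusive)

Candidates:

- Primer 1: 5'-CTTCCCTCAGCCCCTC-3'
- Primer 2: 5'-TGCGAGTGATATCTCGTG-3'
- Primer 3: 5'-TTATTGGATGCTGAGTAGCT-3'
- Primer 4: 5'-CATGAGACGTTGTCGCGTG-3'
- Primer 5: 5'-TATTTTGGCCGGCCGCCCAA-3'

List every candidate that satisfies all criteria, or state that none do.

Primer 1 (16 nt, A=1 T=4 G=1 C=10): 3' end CTC has 2 G/C ✓; GC 11/16 = 68.8%, outside 41.5–52.7% ✗; longest run = 4 ✓; length 16, outside 18–22 ✗ — fails.
Primer 2 (18 nt, A=3 T=6 G=6 C=3): 3' end GTG has 2 G/C ✓; GC 9/18 = 50.0% ✓; longest run = 1 ✓; length 18 ✓ — passes.
Primer 3 (20 nt, A=4 T=8 G=6 C=2): 3' end GCT has 2 G/C ✓; GC 8/20 = 40.0%, outside 41.5–52.7% ✗; longest run = 2 ✓; length 20 ✓ — fails.
Primer 4 (19 nt, A=3 T=5 G=7 C=4): 3' end GTG has 2 G/C ✓; GC 11/19 = 57.9%, outside 41.5–52.7% ✗; longest run = 2 ✓; length 19 ✓ — fails.
Primer 5 (20 nt, A=3 T=5 G=5 C=7): 3' end CAA has 1 G/C ✓; GC 12/20 = 60.0%, outside 41.5–52.7% ✗; longest run = 4 ✓; length 20 ✓ — fails.

Primer 2 only.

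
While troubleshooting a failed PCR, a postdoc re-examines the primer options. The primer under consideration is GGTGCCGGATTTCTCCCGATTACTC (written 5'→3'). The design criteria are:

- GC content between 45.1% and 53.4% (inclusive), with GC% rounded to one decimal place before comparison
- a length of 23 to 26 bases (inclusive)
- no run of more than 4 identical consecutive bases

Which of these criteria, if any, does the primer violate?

Base counts: A=3, T=8, G=6, C=8 (length 25).
GC content: GC 14/25 = 56.0%, outside 45.1–53.4% ✗
length: length 25 ✓
homopolymer run: longest run = 3 ✓

Fails: GC content.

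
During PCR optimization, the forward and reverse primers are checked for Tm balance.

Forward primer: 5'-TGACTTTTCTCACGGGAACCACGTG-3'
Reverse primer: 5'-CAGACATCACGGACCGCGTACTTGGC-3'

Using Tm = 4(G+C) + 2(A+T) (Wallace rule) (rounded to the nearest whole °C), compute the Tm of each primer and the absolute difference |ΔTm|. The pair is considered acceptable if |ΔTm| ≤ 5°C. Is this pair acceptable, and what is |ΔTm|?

|ΔTm| = 8°C; the pair is not acceptable.

Forward: A=5 T=7 G=6 C=7 → Tm = 2·12 + 4·13 = 76°C.
Reverse: A=6 T=4 G=7 C=9 → Tm = 2·10 + 4·16 = 84°C.
|ΔTm| = |76 − 84| = 8°C, > 5°C.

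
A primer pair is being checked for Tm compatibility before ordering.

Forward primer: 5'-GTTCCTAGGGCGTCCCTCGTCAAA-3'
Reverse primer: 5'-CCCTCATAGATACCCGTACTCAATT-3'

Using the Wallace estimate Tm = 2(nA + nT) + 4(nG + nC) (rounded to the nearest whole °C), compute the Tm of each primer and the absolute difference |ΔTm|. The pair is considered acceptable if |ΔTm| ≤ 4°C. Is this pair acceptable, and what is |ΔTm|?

|ΔTm| = 4°C; the pair is acceptable.

Forward: A=4 T=6 G=6 C=8 → Tm = 2·10 + 4·14 = 76°C.
Reverse: A=7 T=7 G=2 C=9 → Tm = 2·14 + 4·11 = 72°C.
|ΔTm| = |76 − 72| = 4°C, ≤ 4°C.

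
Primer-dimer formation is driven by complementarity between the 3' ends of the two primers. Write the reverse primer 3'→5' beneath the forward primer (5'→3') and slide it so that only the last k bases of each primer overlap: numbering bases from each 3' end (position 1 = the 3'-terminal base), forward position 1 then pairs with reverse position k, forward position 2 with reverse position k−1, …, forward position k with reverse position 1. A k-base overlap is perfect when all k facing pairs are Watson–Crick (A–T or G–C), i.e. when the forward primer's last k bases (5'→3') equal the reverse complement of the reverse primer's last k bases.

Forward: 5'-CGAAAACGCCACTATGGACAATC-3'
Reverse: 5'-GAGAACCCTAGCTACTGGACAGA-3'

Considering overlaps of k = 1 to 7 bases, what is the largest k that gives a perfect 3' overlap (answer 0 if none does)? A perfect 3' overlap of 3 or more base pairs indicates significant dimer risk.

Longest perfect overlap: 2 complementary base pairs; below the dimer-risk threshold (threshold 3).

Last 7 bases (5'→3') — forward …GACAATC, reverse …GGACAGA.
Reverse complement of the reverse primer's last 7 bases: TCTGTCC; its first k bases are the reverse complement of the reverse primer's last k bases, so a perfect k-base overlap needs the forward primer's last k bases to equal them.
Comparing (forward last k vs required): k=1: C vs T ✗; k=2: TC vs TC ✓; k=3: ATC vs TCT ✗; k=4: AATC vs TCTG ✗; k=5: CAATC vs TCTGT ✗; k=6: ACAATC vs TCTGTC ✗; k=7: GACAATC vs TCTGTCC ✗.
Only k = 2 is perfect, so the longest perfect 3' overlap is 2.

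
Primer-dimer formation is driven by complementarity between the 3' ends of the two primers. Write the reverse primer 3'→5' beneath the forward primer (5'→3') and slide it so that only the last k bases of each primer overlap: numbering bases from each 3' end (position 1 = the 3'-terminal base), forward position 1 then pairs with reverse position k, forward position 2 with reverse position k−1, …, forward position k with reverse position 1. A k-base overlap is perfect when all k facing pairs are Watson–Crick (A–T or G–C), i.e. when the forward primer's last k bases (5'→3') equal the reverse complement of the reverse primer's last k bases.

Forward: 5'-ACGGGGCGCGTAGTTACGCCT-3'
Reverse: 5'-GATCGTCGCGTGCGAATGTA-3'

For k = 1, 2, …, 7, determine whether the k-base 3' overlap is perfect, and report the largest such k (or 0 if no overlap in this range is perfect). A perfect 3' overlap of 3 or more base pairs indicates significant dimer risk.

Last 7 bases (5'→3') — forward …TACGCCT, reverse …GAATGTA.
Reverse complement of the reverse primer's last 7 bases: TACATTC; its first k bases are the reverse complement of the reverse primer's last k bases, so a perfect k-base overlap needs the forward primer's last k bases to equal them.
Comparing (forward last k vs required): k=1: T vs T ✓; k=2: CT vs TA ✗; k=3: CCT vs TAC ✗; k=4: GCCT vs TACA ✗; k=5: CGCCT vs TACAT ✗; k=6: ACGCCT vs TACATT ✗; k=7: TACGCCT vs TACATTC ✗.
Only k = 1 is perfect, so the longest perfect 3' overlap is 1.

Longest perfect overlap: 1 complementary base pair; below the dimer-risk threshold (threshold 3).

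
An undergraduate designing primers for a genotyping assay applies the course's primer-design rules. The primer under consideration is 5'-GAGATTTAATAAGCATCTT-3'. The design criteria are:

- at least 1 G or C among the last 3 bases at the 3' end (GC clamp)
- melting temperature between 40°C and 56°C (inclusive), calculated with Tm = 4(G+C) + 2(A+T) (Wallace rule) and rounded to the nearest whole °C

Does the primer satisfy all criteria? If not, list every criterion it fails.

Base counts: A=7, T=7, G=3, C=2 (length 19).
GC clamp: 3' end CTT has 1 G/C ✓
Tm: Tm = 2·14 + 4·5 = 48°C ✓

Meets all criteria.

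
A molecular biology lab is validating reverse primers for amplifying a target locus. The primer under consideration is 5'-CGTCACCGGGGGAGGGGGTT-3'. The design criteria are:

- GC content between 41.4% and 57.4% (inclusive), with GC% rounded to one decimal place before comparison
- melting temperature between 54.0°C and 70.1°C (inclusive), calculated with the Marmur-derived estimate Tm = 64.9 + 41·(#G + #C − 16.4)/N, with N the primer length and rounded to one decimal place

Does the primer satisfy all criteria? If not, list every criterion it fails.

Fails: GC content.

Base counts: A=2, T=3, G=11, C=4 (length 20).
GC content: GC 15/20 = 75.0%, outside 41.4–57.4% ✗
Tm: Tm = 64.9 + 41·(15 − 16.4)/20 = 62.0°C ✓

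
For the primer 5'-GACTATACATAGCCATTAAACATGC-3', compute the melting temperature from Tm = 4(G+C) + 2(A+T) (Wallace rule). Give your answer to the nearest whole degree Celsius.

Base counts: A=10, T=6, G=3, C=6 (length 25).
Tm = 2·(10+6) + 4·(3+6) = 2·16 + 4·9 = 32 + 36 = 68°C.

68°C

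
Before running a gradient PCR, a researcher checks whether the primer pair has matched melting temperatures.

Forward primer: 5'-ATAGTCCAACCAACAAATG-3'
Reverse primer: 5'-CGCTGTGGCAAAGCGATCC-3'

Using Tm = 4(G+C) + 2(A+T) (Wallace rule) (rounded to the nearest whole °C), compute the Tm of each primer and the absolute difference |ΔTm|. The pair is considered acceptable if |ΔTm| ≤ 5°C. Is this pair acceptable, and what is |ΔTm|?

Forward: A=9 T=3 G=2 C=5 → Tm = 2·12 + 4·7 = 52°C.
Reverse: A=4 T=3 G=6 C=6 → Tm = 2·7 + 4·12 = 62°C.
|ΔTm| = |52 − 62| = 10°C, > 5°C.

|ΔTm| = 10°C; the pair is not acceptable.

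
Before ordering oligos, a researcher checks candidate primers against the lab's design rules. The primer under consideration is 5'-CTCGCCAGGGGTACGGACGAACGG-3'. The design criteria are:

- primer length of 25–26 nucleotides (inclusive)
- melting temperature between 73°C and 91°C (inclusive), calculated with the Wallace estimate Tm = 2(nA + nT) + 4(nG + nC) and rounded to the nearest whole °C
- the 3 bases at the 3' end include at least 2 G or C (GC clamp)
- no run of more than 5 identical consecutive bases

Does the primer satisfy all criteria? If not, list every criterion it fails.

Base counts: A=5, T=2, G=10, C=7 (length 24).
length: length 24, outside 25–26 ✗
Tm: Tm = 2·7 + 4·17 = 82°C ✓
GC clamp: 3' end CGG has 3 G/C ✓
homopolymer run: longest run = 4 ✓

Fails: length.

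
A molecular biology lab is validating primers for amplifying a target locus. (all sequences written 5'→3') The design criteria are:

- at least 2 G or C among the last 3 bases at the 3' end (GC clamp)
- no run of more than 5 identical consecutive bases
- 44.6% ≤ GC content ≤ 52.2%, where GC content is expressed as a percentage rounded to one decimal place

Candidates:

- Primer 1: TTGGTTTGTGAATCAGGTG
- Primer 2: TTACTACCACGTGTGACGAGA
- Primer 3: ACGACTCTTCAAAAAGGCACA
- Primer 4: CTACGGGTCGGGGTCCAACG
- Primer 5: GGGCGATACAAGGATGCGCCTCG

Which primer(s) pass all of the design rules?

None of the candidates satisfy all criteria.

Primer 1 (19 nt, A=3 T=8 G=7 C=1): 3' end GTG has 2 G/C ✓; longest run = 3 ✓; GC 8/19 = 42.1%, outside 44.6–52.2% ✗ — fails.
Primer 2 (21 nt, A=6 T=5 G=5 C=5): 3' end AGA has 1 G/C, need ≥2 ✗; longest run = 2 ✓; GC 10/21 = 47.6% ✓ — fails.
Primer 3 (21 nt, A=9 T=3 G=3 C=6): 3' end ACA has 1 G/C, need ≥2 ✗; longest run = 5 ✓; GC 9/21 = 42.9%, outside 44.6–52.2% ✗ — fails.
Primer 4 (20 nt, A=3 T=3 G=8 C=6): 3' end ACG has 2 G/C ✓; longest run = 4 ✓; GC 14/20 = 70.0%, outside 44.6–52.2% ✗ — fails.
Primer 5 (23 nt, A=5 T=3 G=9 C=6): 3' end TCG has 2 G/C ✓; longest run = 3 ✓; GC 15/23 = 65.2%, outside 44.6–52.2% ✗ — fails.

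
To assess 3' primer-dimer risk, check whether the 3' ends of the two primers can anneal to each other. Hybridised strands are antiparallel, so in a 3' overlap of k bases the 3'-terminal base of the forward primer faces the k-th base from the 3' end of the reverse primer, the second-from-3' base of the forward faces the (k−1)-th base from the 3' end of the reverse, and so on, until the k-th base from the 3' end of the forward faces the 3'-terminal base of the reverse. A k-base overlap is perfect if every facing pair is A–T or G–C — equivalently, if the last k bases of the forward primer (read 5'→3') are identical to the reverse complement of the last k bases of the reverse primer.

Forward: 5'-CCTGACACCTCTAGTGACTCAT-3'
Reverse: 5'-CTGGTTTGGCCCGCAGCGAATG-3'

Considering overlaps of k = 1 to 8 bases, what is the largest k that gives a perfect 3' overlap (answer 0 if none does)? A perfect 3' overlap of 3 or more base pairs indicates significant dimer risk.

Longest perfect overlap: 3 complementary base pairs; significant dimer risk (threshold 3).

Last 8 bases (5'→3') — forward …TGACTCAT, reverse …AGCGAATG.
Reverse complement of the reverse primer's last 8 bases: CATTCGCT; its first k bases are the reverse complement of the reverse primer's last k bases, so a perfect k-base overlap needs the forward primer's last k bases to equal them.
Comparing (forward last k vs required): k=1: T vs C ✗; k=2: AT vs CA ✗; k=3: CAT vs CAT ✓; k=4: TCAT vs CATT ✗; k=5: CTCAT vs CATTC ✗; k=6: ACTCAT vs CATTCG ✗; k=7: GACTCAT vs CATTCGC ✗; k=8: TGACTCAT vs CATTCGCT ✗.
Only k = 3 is perfect, so the longest perfect 3' overlap is 3.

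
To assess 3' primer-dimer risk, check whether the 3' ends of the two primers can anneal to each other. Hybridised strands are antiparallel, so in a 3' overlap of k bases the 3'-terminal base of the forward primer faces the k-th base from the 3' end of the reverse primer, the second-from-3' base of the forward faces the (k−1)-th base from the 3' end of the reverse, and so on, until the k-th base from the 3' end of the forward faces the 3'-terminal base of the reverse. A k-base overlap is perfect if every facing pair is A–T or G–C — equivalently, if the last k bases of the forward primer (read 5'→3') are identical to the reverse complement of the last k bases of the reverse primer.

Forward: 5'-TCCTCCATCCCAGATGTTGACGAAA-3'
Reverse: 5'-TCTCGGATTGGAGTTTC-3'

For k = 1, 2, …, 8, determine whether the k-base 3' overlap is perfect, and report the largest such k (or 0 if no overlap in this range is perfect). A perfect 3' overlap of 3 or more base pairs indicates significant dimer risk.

Longest perfect overlap: 4 complementary base pairs; significant dimer risk (threshold 3).

Last 8 bases (5'→3') — forward …TGACGAAA, reverse …GGAGTTTC.
Reverse complement of the reverse primer's last 8 bases: GAAACTCC; its first k bases are the reverse complement of the reverse primer's last k bases, so a perfect k-base overlap needs the forward primer's last k bases to equal them.
Comparing (forward last k vs required): k=1: A vs G ✗; k=2: AA vs GA ✗; k=3: AAA vs GAA ✗; k=4: GAAA vs GAAA ✓; k=5: CGAAA vs GAAAC ✗; k=6: ACGAAA vs GAAACT ✗; k=7: GACGAAA vs GAAACTC ✗; k=8: TGACGAAA vs GAAACTCC ✗.
Only k = 4 is perfect, so the longest perfect 3' overlap is 4.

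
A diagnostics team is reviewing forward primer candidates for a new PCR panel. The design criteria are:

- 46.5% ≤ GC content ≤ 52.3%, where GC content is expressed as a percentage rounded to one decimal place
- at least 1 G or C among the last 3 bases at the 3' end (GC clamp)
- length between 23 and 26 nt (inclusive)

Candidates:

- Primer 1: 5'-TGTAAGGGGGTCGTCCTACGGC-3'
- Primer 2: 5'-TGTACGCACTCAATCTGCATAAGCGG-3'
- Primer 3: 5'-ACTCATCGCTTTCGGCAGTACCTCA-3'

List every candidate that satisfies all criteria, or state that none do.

Primer 2 and Primer 3.

Primer 1 (22 nt, A=3 T=5 G=9 C=5): GC 14/22 = 63.6%, outside 46.5–52.3% ✗; 3' end GGC has 3 G/C ✓; length 22, outside 23–26 ✗ — fails.
Primer 2 (26 nt, A=7 T=6 G=6 C=7): GC 13/26 = 50.0% ✓; 3' end CGG has 3 G/C ✓; length 26 ✓ — passes.
Primer 3 (25 nt, A=5 T=7 G=4 C=9): GC 13/25 = 52.0% ✓; 3' end TCA has 1 G/C ✓; length 25 ✓ — passes.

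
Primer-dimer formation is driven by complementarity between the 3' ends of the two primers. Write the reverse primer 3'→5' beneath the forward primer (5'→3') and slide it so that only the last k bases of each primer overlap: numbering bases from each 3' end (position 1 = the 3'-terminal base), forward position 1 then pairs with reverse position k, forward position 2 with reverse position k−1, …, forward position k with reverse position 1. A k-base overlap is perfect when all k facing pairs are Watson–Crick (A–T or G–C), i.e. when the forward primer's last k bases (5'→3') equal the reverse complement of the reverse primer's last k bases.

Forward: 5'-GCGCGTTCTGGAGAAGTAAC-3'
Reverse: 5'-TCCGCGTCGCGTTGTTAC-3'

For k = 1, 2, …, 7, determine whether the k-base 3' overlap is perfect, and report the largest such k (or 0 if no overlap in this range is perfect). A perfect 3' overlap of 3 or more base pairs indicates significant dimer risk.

Last 7 bases (5'→3') — forward …AAGTAAC, reverse …TTGTTAC.
Reverse complement of the reverse primer's last 7 bases: GTAACAA; its first k bases are the reverse complement of the reverse primer's last k bases, so a perfect k-base overlap needs the forward primer's last k bases to equal them.
Comparing (forward last k vs required): k=1: C vs G ✗; k=2: AC vs GT ✗; k=3: AAC vs GTA ✗; k=4: TAAC vs GTAA ✗; k=5: GTAAC vs GTAAC ✓; k=6: AGTAAC vs GTAACA ✗; k=7: AAGTAAC vs GTAACAA ✗.
Only k = 5 is perfect, so the longest perfect 3' overlap is 5.

Longest perfect overlap: 5 complementary base pairs; significant dimer risk (threshold 3).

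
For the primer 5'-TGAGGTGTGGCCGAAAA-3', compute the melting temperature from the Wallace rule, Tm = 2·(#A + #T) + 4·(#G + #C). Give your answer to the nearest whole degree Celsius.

52°C

Base counts: A=5, T=3, G=7, C=2 (length 17).
Tm = 2·(5+3) + 4·(7+2) = 2·8 + 4·9 = 16 + 36 = 52°C.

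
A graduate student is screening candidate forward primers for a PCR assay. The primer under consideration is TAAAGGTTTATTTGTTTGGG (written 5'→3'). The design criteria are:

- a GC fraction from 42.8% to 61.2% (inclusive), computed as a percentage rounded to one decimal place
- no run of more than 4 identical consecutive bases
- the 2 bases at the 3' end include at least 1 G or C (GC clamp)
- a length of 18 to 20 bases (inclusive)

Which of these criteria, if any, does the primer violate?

Fails: GC content.

Base counts: A=4, T=10, G=6, C=0 (length 20).
GC content: GC 6/20 = 30.0%, outside 42.8–61.2% ✗
homopolymer run: longest run = 3 ✓
GC clamp: 3' end GG has 2 G/C ✓
length: length 20 ✓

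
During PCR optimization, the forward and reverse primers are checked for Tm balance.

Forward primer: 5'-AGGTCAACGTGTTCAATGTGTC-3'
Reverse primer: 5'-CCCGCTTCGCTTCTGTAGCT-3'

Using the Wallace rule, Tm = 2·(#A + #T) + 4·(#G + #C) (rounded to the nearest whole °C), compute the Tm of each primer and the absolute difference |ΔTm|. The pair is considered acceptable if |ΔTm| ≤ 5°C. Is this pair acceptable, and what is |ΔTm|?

Forward: A=5 T=7 G=6 C=4 → Tm = 2·12 + 4·10 = 64°C.
Reverse: A=1 T=7 G=4 C=8 → Tm = 2·8 + 4·12 = 64°C.
|ΔTm| = |64 − 64| = 0°C, ≤ 5°C.

|ΔTm| = 0°C; the pair is acceptable.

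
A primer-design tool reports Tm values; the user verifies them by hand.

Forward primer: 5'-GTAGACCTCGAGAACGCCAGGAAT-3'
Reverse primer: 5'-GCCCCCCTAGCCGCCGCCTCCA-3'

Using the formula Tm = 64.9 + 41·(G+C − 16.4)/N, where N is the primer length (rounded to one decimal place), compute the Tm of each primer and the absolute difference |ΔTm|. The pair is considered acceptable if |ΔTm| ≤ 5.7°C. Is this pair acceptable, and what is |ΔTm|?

|ΔTm| = 8.8°C; the pair is not acceptable.

Forward: G+C = 13, N = 24 → Tm = 64.9 + 41·(13 − 16.4)/24 = 59.1°C.
Reverse: G+C = 18, N = 22 → Tm = 64.9 + 41·(18 − 16.4)/22 = 67.9°C.
|ΔTm| = |59.1 − 67.9| = 8.8°C, > 5.7°C.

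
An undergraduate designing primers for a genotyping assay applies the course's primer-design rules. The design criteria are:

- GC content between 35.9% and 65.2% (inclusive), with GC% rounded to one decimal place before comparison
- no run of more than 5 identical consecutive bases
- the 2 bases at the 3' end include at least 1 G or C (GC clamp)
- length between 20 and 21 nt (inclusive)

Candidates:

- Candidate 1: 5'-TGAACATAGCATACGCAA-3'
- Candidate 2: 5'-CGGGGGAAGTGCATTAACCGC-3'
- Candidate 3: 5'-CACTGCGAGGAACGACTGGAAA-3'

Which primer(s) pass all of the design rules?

Candidate 1 (18 nt, A=8 T=3 G=3 C=4): GC 7/18 = 38.9% ✓; longest run = 2 ✓; 3' end AA has 0 G/C, need ≥1 ✗; length 18, outside 20–21 ✗ — fails.
Candidate 2 (21 nt, A=5 T=3 G=8 C=5): GC 13/21 = 61.9% ✓; longest run = 5 ✓; 3' end GC has 2 G/C ✓; length 21 ✓ — passes.
Candidate 3 (22 nt, A=8 T=2 G=7 C=5): GC 12/22 = 54.5% ✓; longest run = 3 ✓; 3' end AA has 0 G/C, need ≥1 ✗; length 22, outside 20–21 ✗ — fails.

Candidate 2 only.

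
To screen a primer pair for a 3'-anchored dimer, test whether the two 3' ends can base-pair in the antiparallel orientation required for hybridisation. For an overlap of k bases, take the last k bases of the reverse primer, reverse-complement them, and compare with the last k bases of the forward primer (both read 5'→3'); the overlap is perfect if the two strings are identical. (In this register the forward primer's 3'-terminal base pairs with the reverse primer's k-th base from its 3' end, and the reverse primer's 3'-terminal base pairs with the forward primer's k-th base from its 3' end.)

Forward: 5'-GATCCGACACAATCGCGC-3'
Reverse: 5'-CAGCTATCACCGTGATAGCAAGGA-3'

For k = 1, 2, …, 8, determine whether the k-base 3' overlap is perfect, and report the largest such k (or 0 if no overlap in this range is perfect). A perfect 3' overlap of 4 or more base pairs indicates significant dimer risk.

Last 8 bases (5'→3') — forward …AATCGCGC, reverse …AGCAAGGA.
Reverse complement of the reverse primer's last 8 bases: TCCTTGCT; its first k bases are the reverse complement of the reverse primer's last k bases, so a perfect k-base overlap needs the forward primer's last k bases to equal them.
Comparing (forward last k vs required): k=1: C vs T ✗; k=2: GC vs TC ✗; k=3: CGC vs TCC ✗; k=4: GCGC vs TCCT ✗; k=5: CGCGC vs TCCTT ✗; k=6: TCGCGC vs TCCTTG ✗; k=7: ATCGCGC vs TCCTTGC ✗; k=8: AATCGCGC vs TCCTTGCT ✗.
No overlap length from 1 to 8 is perfect, so the longest perfect 3' overlap is 0.

Longest perfect overlap: 0 complementary base pairs; below the dimer-risk threshold (threshold 4).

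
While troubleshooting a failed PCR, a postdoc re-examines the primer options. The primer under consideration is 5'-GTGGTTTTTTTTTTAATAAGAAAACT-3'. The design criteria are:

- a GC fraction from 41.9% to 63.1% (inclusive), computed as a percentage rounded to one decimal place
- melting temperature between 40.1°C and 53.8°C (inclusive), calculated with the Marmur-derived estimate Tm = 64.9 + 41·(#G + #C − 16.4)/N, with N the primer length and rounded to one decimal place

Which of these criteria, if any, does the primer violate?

Fails: GC content.

Base counts: A=8, T=13, G=4, C=1 (length 26).
GC content: GC 5/26 = 19.2%, outside 41.9–63.1% ✗
Tm: Tm = 64.9 + 41·(5 − 16.4)/26 = 46.9°C ✓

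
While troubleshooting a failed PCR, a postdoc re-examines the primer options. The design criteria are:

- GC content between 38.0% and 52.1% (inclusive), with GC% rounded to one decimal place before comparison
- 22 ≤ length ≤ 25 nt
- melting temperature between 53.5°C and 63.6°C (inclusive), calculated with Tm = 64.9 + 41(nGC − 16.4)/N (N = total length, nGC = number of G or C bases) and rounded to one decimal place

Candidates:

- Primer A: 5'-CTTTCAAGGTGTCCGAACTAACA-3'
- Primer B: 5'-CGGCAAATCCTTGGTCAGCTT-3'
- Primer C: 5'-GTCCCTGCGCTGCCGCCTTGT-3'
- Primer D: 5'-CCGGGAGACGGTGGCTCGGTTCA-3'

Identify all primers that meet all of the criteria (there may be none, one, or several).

Primer A (23 nt, A=7 T=6 G=4 C=6): GC 10/23 = 43.5% ✓; length 23 ✓; Tm = 64.9 + 41·(10 − 16.4)/23 = 53.5°C ✓ — passes.
Primer B (21 nt, A=4 T=6 G=5 C=6): GC 11/21 = 52.4%, outside 38.0–52.1% ✗; length 21, outside 22–25 ✗; Tm = 64.9 + 41·(11 − 16.4)/21 = 54.4°C ✓ — fails.
Primer C (21 nt, A=0 T=6 G=6 C=9): GC 15/21 = 71.4%, outside 38.0–52.1% ✗; length 21, outside 22–25 ✗; Tm = 64.9 + 41·(15 − 16.4)/21 = 62.2°C ✓ — fails.
Primer D (23 nt, A=3 T=4 G=10 C=6): GC 16/23 = 69.6%, outside 38.0–52.1% ✗; length 23 ✓; Tm = 64.9 + 41·(16 − 16.4)/23 = 64.2°C, outside 53.5–63.6°C ✗ — fails.

Primer A only.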